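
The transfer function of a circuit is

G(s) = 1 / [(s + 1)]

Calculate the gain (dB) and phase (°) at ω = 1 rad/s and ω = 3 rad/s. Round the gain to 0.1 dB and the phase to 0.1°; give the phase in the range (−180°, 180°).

At ω = 1 rad/s:
pole (1 + j1·1) = 1 + j1 → |·| ≈ 1.4142, ∠ ≈ 45.00°
|G| = 1 · 1 / (1.4142) ≈ 0.70711
Gain = 20 log₁₀(0.70711) ≈ -3.01 dB
∠G = (0°) − (45.00°) = -45.00°

At ω = 3 rad/s:
pole (1 + j3·1) = 1 + j3 → |·| ≈ 3.1623, ∠ ≈ 71.57°
|G| = 1 · 1 / (3.1623) ≈ 0.31623
Gain = 20 log₁₀(0.31623) ≈ -10.00 dB
∠G = (0°) − (71.57°) = -71.57°

ω = 1: -3.0 dB, -45.0°; ω = 3: -10.0 dB, -71.6°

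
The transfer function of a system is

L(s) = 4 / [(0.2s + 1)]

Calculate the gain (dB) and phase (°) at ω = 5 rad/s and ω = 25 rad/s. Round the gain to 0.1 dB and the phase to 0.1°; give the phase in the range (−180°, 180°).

At ω = 5 rad/s:
pole (1 + j5·0.2) = 1 + j1 → |·| ≈ 1.4142, ∠ ≈ 45.00°
|L| = 4 · 1 / (1.4142) ≈ 2.8285
Gain = 20 log₁₀(2.8285) ≈ 9.03 dB
∠L = (0°) − (45.00°) = -45.00°

At ω = 25 rad/s:
pole (1 + j25·0.2) = 1 + j5 → |·| ≈ 5.099, ∠ ≈ 78.69°
|L| = 4 · 1 / (5.099) ≈ 0.78447
Gain = 20 log₁₀(0.78447) ≈ -2.11 dB
∠L = (0°) − (78.69°) = -78.69°

ω = 5: 9.0 dB, -45.0°; ω = 25: -2.1 dB, -78.7°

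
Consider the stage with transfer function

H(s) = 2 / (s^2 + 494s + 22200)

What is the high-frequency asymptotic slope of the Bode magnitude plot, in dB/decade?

Each pole contributes −20 dB/decade at high frequency; each zero contributes +20 dB/decade.
Net: 0 zero(s) − 2 pole(s) → -40 dB/decade.

-40 dB/decade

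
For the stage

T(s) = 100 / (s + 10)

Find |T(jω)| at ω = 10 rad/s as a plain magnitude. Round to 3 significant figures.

7.07

Substitute s = j10:
Numerator: 100 = 100 + j0
Denominator: (j10) + 10 = 10 + j10
|N| = √(100² + 0²) ≈ 100, ∠N ≈ 0.00°
|D| = √(10² + 10²) ≈ 14.142, ∠D ≈ 45.00°
|T| = 100 / 14.142 ≈ 7.0711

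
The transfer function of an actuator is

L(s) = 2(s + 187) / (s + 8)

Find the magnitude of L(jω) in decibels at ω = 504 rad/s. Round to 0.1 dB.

At s = jω = j504:
zero (s+187): 187 + j504 → |·| = √(187²+504²) = √288985 ≈ 537.57, ∠ = arctan(504/187) ≈ 69.64°
pole (s+8): 8 + j504 → |·| = √(8²+504²) = √254080 ≈ 504.06, ∠ = arctan(504/8) ≈ 89.09°
|L| = 2 · 537.57 / 504.06 ≈ 2.133
Gain = 20 log₁₀(2.133) ≈ 6.58 dB

6.6 dB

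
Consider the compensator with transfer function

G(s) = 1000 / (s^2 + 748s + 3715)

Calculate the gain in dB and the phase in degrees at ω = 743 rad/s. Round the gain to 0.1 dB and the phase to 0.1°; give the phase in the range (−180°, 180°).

Substitute s = j743:
Numerator: 1000 = 1000 + j0
Denominator: (j743)^2 + 748(j743) + 3715 = -548334 + j555764
|N| = √(1000² + 0²) ≈ 1000, ∠N ≈ 0.00°
|D| = √(548334² + 555764²) ≈ 7.8073e+05, ∠D ≈ 134.61°
|G| = 1000 / 7.8073e+05 ≈ 0.0012809
Gain = 20 log₁₀(0.0012809) ≈ -57.85 dB
∠G = 0.00° − 134.61° = -134.61°

-57.9 dB, -134.6°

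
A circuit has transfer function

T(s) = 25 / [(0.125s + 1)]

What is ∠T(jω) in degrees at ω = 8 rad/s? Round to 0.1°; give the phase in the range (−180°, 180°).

At ω = 8 rad/s:
pole (1 + j8·0.125) = 1 + j1 → |·| ≈ 1.4142, ∠ ≈ 45.00°
∠T = (0°) − (45.00°) = -45.00°

-45.0°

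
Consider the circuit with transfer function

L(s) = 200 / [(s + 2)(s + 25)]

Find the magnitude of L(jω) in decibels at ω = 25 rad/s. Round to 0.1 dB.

-12.9 dB

At s = jω = j25:
pole (s+2): 2 + j25 → |·| = √(2²+25²) = √629 ≈ 25.08, ∠ = arctan(25/2) ≈ 85.43°
pole (s+25): 25 + j25 → |·| = √(25²+25²) = √1250 ≈ 35.355, ∠ = arctan(25/25) ≈ 45.00°
|L| = 200 / 886.7 ≈ 0.22556
Gain = 20 log₁₀(0.22556) ≈ -12.93 dB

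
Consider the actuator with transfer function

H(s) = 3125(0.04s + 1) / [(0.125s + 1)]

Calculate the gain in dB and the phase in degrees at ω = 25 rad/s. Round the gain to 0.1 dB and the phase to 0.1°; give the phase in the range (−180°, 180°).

At ω = 25 rad/s:
zero (1 + j25·0.04) = 1 + j1 → |·| ≈ 1.4142, ∠ ≈ 45.00°
pole (1 + j25·0.125) = 1 + j3.125 → |·| ≈ 3.2811, ∠ ≈ 72.26°
|H| = 3125 · 1.4142 / (3.2811) ≈ 1346.9
Gain = 20 log₁₀(1346.9) ≈ 62.59 dB
∠H = (45.00°) − (72.26°) = -27.26°

62.6 dB, -27.3°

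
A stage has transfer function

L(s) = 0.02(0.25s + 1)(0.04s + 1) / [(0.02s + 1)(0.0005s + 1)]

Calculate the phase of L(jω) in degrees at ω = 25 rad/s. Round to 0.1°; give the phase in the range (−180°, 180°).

98.6°

At ω = 25 rad/s:
zero (1 + j25·0.25) = 1 + j6.25 → |·| ≈ 6.3295, ∠ ≈ 80.91°
zero (1 + j25·0.04) = 1 + j1 → |·| ≈ 1.4142, ∠ ≈ 45.00°
pole (1 + j25·0.02) = 1 + j0.5 → |·| ≈ 1.118, ∠ ≈ 26.57°
pole (1 + j25·0.0005) = 1 + j0.0125 → |·| ≈ 1.0001, ∠ ≈ 0.72°
∠L = (80.91° + 45.00°) − (26.57° + 0.72°) = 98.62°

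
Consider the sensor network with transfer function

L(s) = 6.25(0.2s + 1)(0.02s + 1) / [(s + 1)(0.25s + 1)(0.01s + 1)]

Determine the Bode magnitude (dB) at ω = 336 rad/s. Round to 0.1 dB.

-30.8 dB

At ω = 336 rad/s:
zero (1 + j336·0.2) = 1 + j67.2 → |·| ≈ 67.207, ∠ ≈ 89.15°
zero (1 + j336·0.02) = 1 + j6.72 → |·| ≈ 6.794, ∠ ≈ 81.54°
pole (1 + j336·1) = 1 + j336 → |·| ≈ 336, ∠ ≈ 89.83°
pole (1 + j336·0.25) = 1 + j84 → |·| ≈ 84.006, ∠ ≈ 89.32°
pole (1 + j336·0.01) = 1 + j3.36 → |·| ≈ 3.5057, ∠ ≈ 73.43°
|L| = 6.25 · 67.207 · 6.794 / (336 · 84.006 · 3.5057) ≈ 0.02884
Gain = 20 log₁₀(0.02884) ≈ -30.80 dB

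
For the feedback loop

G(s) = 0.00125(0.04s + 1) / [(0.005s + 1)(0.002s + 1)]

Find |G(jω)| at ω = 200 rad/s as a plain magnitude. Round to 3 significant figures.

0.00662

At ω = 200 rad/s:
zero (1 + j200·0.04) = 1 + j8 → |·| ≈ 8.0623, ∠ ≈ 82.87°
pole (1 + j200·0.005) = 1 + j1 → |·| ≈ 1.4142, ∠ ≈ 45.00°
pole (1 + j200·0.002) = 1 + j0.4 → |·| ≈ 1.077, ∠ ≈ 21.80°
|G| = 0.00125 · 8.0623 / (1.4142 · 1.077) ≈ 0.0066167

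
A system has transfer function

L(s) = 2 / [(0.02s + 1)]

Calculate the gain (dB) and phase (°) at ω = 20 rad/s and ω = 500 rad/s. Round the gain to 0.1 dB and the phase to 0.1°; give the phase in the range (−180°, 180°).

At ω = 20 rad/s:
pole (1 + j20·0.02) = 1 + j0.4 → |·| ≈ 1.077, ∠ ≈ 21.80°
|L| = 2 · 1 / (1.077) ≈ 1.857
Gain = 20 log₁₀(1.857) ≈ 5.38 dB
∠L = (0°) − (21.80°) = -21.80°

At ω = 500 rad/s:
pole (1 + j500·0.02) = 1 + j10 → |·| ≈ 10.05, ∠ ≈ 84.29°
|L| = 2 · 1 / (10.05) ≈ 0.199
Gain = 20 log₁₀(0.199) ≈ -14.02 dB
∠L = (0°) − (84.29°) = -84.29°

ω = 20: 5.4 dB, -21.8°; ω = 500: -14.0 dB, -84.3°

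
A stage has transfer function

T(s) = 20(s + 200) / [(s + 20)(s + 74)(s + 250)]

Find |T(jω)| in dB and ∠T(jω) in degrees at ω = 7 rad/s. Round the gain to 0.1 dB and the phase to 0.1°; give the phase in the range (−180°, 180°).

-39.9 dB, -24.3°

At s = jω = j7:
zero (s+200): 200 + j7 → |·| = √(200²+7²) = √40049 ≈ 200.12, ∠ = arctan(7/200) ≈ 2.00°
pole (s+20): 20 + j7 → |·| = √(20²+7²) = √449 ≈ 21.19, ∠ = arctan(7/20) ≈ 19.29°
pole (s+74): 74 + j7 → |·| = √(74²+7²) = √5525 ≈ 74.33, ∠ = arctan(7/74) ≈ 5.40°
pole (s+250): 250 + j7 → |·| = √(250²+7²) = √62549 ≈ 250.1, ∠ = arctan(7/250) ≈ 1.60°
|T| = 20 · 200.12 / 3.9392e+05 ≈ 0.01016
Gain = 20 log₁₀(0.01016) ≈ -39.86 dB
∠T = 2.00° − 26.29° = -24.29°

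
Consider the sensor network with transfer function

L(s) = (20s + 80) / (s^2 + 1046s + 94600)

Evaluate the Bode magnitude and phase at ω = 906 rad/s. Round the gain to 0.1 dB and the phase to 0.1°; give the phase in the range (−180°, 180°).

Substitute s = j906:
Numerator: 20(j906) + 80 = 80 + j18120
Denominator: (j906)^2 + 1046(j906) + 94600 = -726236 + j947676
|N| = √(80² + 18120²) ≈ 18120, ∠N ≈ 89.75°
|D| = √(726236² + 947676²) ≈ 1.1939e+06, ∠D ≈ 127.46°
|L| = 18120 / 1.1939e+06 ≈ 0.015177
Gain = 20 log₁₀(0.015177) ≈ -36.38 dB
∠L = 89.75° − 127.46° = -37.71°

-36.4 dB, -37.7°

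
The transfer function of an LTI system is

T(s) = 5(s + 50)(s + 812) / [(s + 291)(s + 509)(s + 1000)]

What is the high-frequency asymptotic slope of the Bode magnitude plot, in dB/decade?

-20 dB/decade

Each pole contributes −20 dB/decade at high frequency; each zero contributes +20 dB/decade.
Net: 2 zero(s) − 3 pole(s) → -20 dB/decade.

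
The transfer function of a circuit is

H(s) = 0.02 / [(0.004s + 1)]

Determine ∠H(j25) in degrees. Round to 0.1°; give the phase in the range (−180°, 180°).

At ω = 25 rad/s:
pole (1 + j25·0.004) = 1 + j0.1 → |·| ≈ 1.005, ∠ ≈ 5.71°
∠H = (0°) − (5.71°) = -5.71°

-5.7°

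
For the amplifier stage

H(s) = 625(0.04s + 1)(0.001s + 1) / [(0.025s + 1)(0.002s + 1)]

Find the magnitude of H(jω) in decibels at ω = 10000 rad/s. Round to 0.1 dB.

At ω = 10000 rad/s:
zero (1 + j10000·0.04) = 1 + j400 → |·| ≈ 400, ∠ ≈ 89.86°
zero (1 + j10000·0.001) = 1 + j10 → |·| ≈ 10.05, ∠ ≈ 84.29°
pole (1 + j10000·0.025) = 1 + j250 → |·| ≈ 250, ∠ ≈ 89.77°
pole (1 + j10000·0.002) = 1 + j20 → |·| ≈ 20.025, ∠ ≈ 87.14°
|H| = 625 · 400 · 10.05 / (250 · 20.025) ≈ 501.87
Gain = 20 log₁₀(501.87) ≈ 54.01 dB

54.0 dB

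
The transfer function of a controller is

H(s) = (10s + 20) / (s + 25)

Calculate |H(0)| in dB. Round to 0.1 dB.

-1.9 dB

H(0) = 20 / 25 = 0.8
20 log₁₀(0.8) ≈ -1.94 dB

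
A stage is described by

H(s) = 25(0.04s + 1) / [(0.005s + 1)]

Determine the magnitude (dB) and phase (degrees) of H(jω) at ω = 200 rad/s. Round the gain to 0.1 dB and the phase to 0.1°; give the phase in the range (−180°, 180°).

43.1 dB, 37.9°

At ω = 200 rad/s:
zero (1 + j200·0.04) = 1 + j8 → |·| ≈ 8.0623, ∠ ≈ 82.87°
pole (1 + j200·0.005) = 1 + j1 → |·| ≈ 1.4142, ∠ ≈ 45.00°
|H| = 25 · 8.0623 / (1.4142) ≈ 142.52
Gain = 20 log₁₀(142.52) ≈ 43.08 dB
∠H = (82.87°) − (45.00°) = 37.87°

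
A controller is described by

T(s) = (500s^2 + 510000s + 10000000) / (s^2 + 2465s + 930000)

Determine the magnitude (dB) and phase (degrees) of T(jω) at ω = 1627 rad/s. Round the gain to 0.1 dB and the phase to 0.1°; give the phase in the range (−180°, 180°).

Substitute s = j1627:
Numerator: 500(j1627)^2 + 510000(j1627) + 10000000 = -1313564500 + j829770000
Denominator: (j1627)^2 + 2465(j1627) + 930000 = -1717129 + j4010555
|N| = √(1313564500² + 829770000²) ≈ 1.5537e+09, ∠N ≈ 147.72°
|D| = √(1717129² + 4010555²) ≈ 4.3627e+06, ∠D ≈ 113.18°
|T| = 1.5537e+09 / 4.3627e+06 ≈ 356.13
Gain = 20 log₁₀(356.13) ≈ 51.03 dB
∠T = 147.72° − 113.18° = 34.54°

51.0 dB, 34.5°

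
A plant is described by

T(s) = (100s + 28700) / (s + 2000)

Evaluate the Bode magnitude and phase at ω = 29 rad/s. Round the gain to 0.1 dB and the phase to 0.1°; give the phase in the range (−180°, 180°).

Substitute s = j29:
Numerator: 100(j29) + 28700 = 28700 + j2900
Denominator: (j29) + 2000 = 2000 + j29
|N| = √(28700² + 2900²) ≈ 28846, ∠N ≈ 5.77°
|D| = √(2000² + 29²) ≈ 2000.2, ∠D ≈ 0.83°
|T| = 28846 / 2000.2 ≈ 14.422
Gain = 20 log₁₀(14.422) ≈ 23.18 dB
∠T = 5.77° − 0.83° = 4.94°

23.2 dB, 4.9°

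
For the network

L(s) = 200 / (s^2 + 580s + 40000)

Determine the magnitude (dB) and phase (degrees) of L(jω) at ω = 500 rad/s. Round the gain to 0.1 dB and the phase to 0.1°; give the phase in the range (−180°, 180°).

-65.1 dB, -125.9°

Substitute s = j500:
Numerator: 200 = 200 + j0
Denominator: (j500)^2 + 580(j500) + 40000 = -210000 + j290000
|N| = √(200² + 0²) ≈ 200, ∠N ≈ 0.00°
|D| = √(210000² + 290000²) ≈ 3.5805e+05, ∠D ≈ 125.91°
|L| = 200 / 3.5805e+05 ≈ 0.00055858
Gain = 20 log₁₀(0.00055858) ≈ -65.06 dB
∠L = 0.00° − 125.91° = -125.91°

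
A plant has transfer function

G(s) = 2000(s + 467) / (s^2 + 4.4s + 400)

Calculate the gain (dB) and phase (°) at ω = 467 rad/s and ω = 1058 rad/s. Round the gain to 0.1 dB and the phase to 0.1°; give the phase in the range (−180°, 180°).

At s = jω = j467:
zero (s+467): 467 + j467 → |·| = √(467²+467²) = √436178 ≈ 660.44, ∠ = arctan(467/467) ≈ 45.00°
quadratic: (j467)² + 4.4·j467 + 400 = -217689 + j2054.8 → |·| ≈ 2.177e+05, ∠ ≈ 179.46°
|G| = 2000 · 660.44 / 2.177e+05 ≈ 6.0674
Gain = 20 log₁₀(6.0674) ≈ 15.66 dB
∠G = 45.00° − 179.46° = -134.46°

At s = jω = j1058:
zero (s+467): 467 + j1058 → |·| = √(467²+1058²) = √1337453 ≈ 1156.5, ∠ = arctan(1058/467) ≈ 66.18°
quadratic: (j1058)² + 4.4·j1058 + 400 = -1118964 + j4655.2 → |·| ≈ 1.119e+06, ∠ ≈ 179.76°
|G| = 2000 · 1156.5 / 1.119e+06 ≈ 2.067
Gain = 20 log₁₀(2.067) ≈ 6.31 dB
∠G = 66.18° − 179.76° = -113.58°

ω = 467: 15.7 dB, -134.5°; ω = 1058: 6.3 dB, -113.6°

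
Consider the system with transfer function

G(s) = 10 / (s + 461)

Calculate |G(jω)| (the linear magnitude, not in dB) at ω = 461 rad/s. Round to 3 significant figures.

0.0153

At s = jω = j461:
pole (s+461): 461 + j461 → |·| = √(461²+461²) = √425042 ≈ 651.95, ∠ = arctan(461/461) ≈ 45.00°
|G| = 10 / 651.95 ≈ 0.015339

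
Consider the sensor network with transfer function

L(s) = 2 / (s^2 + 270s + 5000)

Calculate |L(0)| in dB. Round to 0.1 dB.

-68.0 dB

L(0) = 2 / 5000 = 0.0004
20 log₁₀(0.0004) ≈ -67.96 dB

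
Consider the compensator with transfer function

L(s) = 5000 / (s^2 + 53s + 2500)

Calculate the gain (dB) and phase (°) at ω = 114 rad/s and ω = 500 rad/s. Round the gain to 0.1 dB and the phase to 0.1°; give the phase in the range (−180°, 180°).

At s = jω = j114:
quadratic: (j114)² + 53·j114 + 2500 = -10496 + j6042 → |·| ≈ 12111, ∠ ≈ 150.07°
|L| = 5000 / 12111 ≈ 0.41285
Gain = 20 log₁₀(0.41285) ≈ -7.68 dB
∠L = 0.00° − 150.07° = -150.07°

At s = jω = j500:
quadratic: (j500)² + 53·j500 + 2500 = -247500 + j26500 → |·| ≈ 2.4891e+05, ∠ ≈ 173.89°
|L| = 5000 / 2.4891e+05 ≈ 0.020088
Gain = 20 log₁₀(0.020088) ≈ -33.94 dB
∠L = 0.00° − 173.89° = -173.89°

ω = 114: -7.7 dB, -150.1°; ω = 500: -33.9 dB, -173.9°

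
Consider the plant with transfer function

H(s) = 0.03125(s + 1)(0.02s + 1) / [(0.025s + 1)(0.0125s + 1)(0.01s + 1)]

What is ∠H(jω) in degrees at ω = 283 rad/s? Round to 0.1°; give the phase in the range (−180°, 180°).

-56.9°

At ω = 283 rad/s:
zero (1 + j283·1) = 1 + j283 → |·| ≈ 283, ∠ ≈ 89.80°
zero (1 + j283·0.02) = 1 + j5.66 → |·| ≈ 5.7477, ∠ ≈ 79.98°
pole (1 + j283·0.025) = 1 + j7.075 → |·| ≈ 7.1453, ∠ ≈ 81.95°
pole (1 + j283·0.0125) = 1 + j3.5375 → |·| ≈ 3.6761, ∠ ≈ 74.22°
pole (1 + j283·0.01) = 1 + j2.83 → |·| ≈ 3.0015, ∠ ≈ 70.54°
∠H = (89.80° + 79.98°) − (81.95° + 74.22° + 70.54°) = -56.93°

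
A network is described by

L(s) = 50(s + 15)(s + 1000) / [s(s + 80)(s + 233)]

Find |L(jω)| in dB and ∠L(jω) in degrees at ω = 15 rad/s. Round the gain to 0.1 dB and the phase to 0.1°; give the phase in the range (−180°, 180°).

At s = jω = j15:
zero (s+15): 15 + j15 → |·| = √(15²+15²) = √450 ≈ 21.213, ∠ = arctan(15/15) ≈ 45.00°
zero (s+1000): 1000 + j15 → |·| = √(1000²+15²) = √1000225 ≈ 1000.1, ∠ = arctan(15/1000) ≈ 0.86°
pole (s+80): 80 + j15 → |·| = √(80²+15²) = √6625 ≈ 81.394, ∠ = arctan(15/80) ≈ 10.62°
pole (s+233): 233 + j15 → |·| = √(233²+15²) = √54514 ≈ 233.48, ∠ = arctan(15/233) ≈ 3.68°
pole at origin: |s| = 15, ∠ = 90.00° (in denominator)
|L| = 50 · 21215 / 2.8506e+05 ≈ 3.7211
Gain = 20 log₁₀(3.7211) ≈ 11.41 dB
∠L = 45.86° − 104.30° = -58.44°

11.4 dB, -58.4°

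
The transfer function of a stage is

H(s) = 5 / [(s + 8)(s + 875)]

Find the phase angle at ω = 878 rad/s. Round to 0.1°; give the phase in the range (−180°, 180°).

At s = jω = j878:
pole (s+8): 8 + j878 → |·| = √(8²+878²) = √770948 ≈ 878.04, ∠ = arctan(878/8) ≈ 89.48°
pole (s+875): 875 + j878 → |·| = √(875²+878²) = √1536509 ≈ 1239.6, ∠ = arctan(878/875) ≈ 45.10°
∠H = 0.00° − 134.58° = -134.58°

-134.6°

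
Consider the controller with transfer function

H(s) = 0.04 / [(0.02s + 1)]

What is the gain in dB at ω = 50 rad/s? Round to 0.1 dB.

-31.0 dB

At ω = 50 rad/s:
pole (1 + j50·0.02) = 1 + j1 → |·| ≈ 1.4142, ∠ ≈ 45.00°
|H| = 0.04 · 1 / (1.4142) ≈ 0.028285
Gain = 20 log₁₀(0.028285) ≈ -30.97 dB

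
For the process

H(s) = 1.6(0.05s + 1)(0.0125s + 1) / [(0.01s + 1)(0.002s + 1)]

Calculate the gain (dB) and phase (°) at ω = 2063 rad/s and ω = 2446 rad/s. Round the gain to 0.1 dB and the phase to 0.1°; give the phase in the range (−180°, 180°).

At ω = 2063 rad/s:
zero (1 + j2063·0.05) = 1 + j103.15 → |·| ≈ 103.15, ∠ ≈ 89.44°
zero (1 + j2063·0.0125) = 1 + j25.7875 → |·| ≈ 25.807, ∠ ≈ 87.78°
pole (1 + j2063·0.01) = 1 + j20.63 → |·| ≈ 20.654, ∠ ≈ 87.22°
pole (1 + j2063·0.002) = 1 + j4.126 → |·| ≈ 4.2455, ∠ ≈ 76.38°
|H| = 1.6 · 103.15 · 25.807 / (20.654 · 4.2455) ≈ 48.573
Gain = 20 log₁₀(48.573) ≈ 33.73 dB
∠H = (89.44° + 87.78°) − (87.22° + 76.38°) = 13.62°

At ω = 2446 rad/s:
zero (1 + j2446·0.05) = 1 + j122.3 → |·| ≈ 122.3, ∠ ≈ 89.53°
zero (1 + j2446·0.0125) = 1 + j30.575 → |·| ≈ 30.591, ∠ ≈ 88.13°
pole (1 + j2446·0.01) = 1 + j24.46 → |·| ≈ 24.48, ∠ ≈ 87.66°
pole (1 + j2446·0.002) = 1 + j4.892 → |·| ≈ 4.9932, ∠ ≈ 78.45°
|H| = 1.6 · 122.3 · 30.591 / (24.48 · 4.9932) ≈ 48.972
Gain = 20 log₁₀(48.972) ≈ 33.80 dB
∠H = (89.53° + 88.13°) − (87.66° + 78.45°) = 11.55°

ω = 2063: 33.7 dB, 13.6°; ω = 2446: 33.8 dB, 11.6°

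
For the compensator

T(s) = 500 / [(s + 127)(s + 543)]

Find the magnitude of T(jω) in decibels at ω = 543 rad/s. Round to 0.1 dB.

At s = jω = j543:
pole (s+127): 127 + j543 → |·| = √(127²+543²) = √310978 ≈ 557.65, ∠ = arctan(543/127) ≈ 76.84°
pole (s+543): 543 + j543 → |·| = √(543²+543²) = √589698 ≈ 767.92, ∠ = arctan(543/543) ≈ 45.00°
|T| = 500 / 4.2823e+05 ≈ 0.0011676
Gain = 20 log₁₀(0.0011676) ≈ -58.65 dB

-58.7 dB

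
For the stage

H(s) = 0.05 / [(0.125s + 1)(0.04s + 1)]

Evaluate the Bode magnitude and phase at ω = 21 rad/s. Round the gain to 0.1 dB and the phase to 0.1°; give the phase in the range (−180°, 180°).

At ω = 21 rad/s:
pole (1 + j21·0.125) = 1 + j2.625 → |·| ≈ 2.809, ∠ ≈ 69.15°
pole (1 + j21·0.04) = 1 + j0.84 → |·| ≈ 1.306, ∠ ≈ 40.03°
|H| = 0.05 · 1 / (2.809 · 1.306) ≈ 0.013629
Gain = 20 log₁₀(0.013629) ≈ -37.31 dB
∠H = (0°) − (69.15° + 40.03°) = -109.18°

-37.3 dB, -109.2°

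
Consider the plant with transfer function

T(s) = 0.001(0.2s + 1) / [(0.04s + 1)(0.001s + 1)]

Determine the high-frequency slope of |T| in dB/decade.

Each pole contributes −20 dB/decade at high frequency; each zero contributes +20 dB/decade.
Net: 1 zero(s) − 2 pole(s) → -20 dB/decade.

-20 dB/decade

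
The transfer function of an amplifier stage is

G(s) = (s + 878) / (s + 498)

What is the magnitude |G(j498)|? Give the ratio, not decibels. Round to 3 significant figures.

Substitute s = j498:
Numerator: (j498) + 878 = 878 + j498
Denominator: (j498) + 498 = 498 + j498
|N| = √(878² + 498²) ≈ 1009.4, ∠N ≈ 29.56°
|D| = √(498² + 498²) ≈ 704.28, ∠D ≈ 45.00°
|G| = 1009.4 / 704.28 ≈ 1.4332

1.43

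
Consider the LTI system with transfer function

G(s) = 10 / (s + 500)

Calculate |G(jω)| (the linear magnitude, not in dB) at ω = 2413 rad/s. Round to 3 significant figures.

0.00406

At s = jω = j2413:
pole (s+500): 500 + j2413 → |·| = √(500²+2413²) = √6072569 ≈ 2464.3, ∠ = arctan(2413/500) ≈ 78.29°
|G| = 10 / 2464.3 ≈ 0.0040579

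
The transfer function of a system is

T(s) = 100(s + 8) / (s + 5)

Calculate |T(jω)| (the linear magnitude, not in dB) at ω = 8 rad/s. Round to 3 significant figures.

120

At s = jω = j8:
zero (s+8): 8 + j8 → |·| = √(8²+8²) = √128 ≈ 11.314, ∠ = arctan(8/8) ≈ 45.00°
pole (s+5): 5 + j8 → |·| = √(5²+8²) = √89 ≈ 9.434, ∠ = arctan(8/5) ≈ 57.99°
|T| = 100 · 11.314 / 9.434 ≈ 119.93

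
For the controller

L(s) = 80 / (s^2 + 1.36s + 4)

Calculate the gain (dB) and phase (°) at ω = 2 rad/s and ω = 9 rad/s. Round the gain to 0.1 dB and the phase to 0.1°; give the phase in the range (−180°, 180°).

At s = jω = j2:
quadratic: (j2)² + 1.36·j2 + 4 = 0 + j2.72 → |·| ≈ 2.72, ∠ ≈ 90.00°
|L| = 80 / 2.72 ≈ 29.412
Gain = 20 log₁₀(29.412) ≈ 29.37 dB
∠L = 0.00° − 90.00° = -90.00°

At s = jω = j9:
quadratic: (j9)² + 1.36·j9 + 4 = -77 + j12.24 → |·| ≈ 77.967, ∠ ≈ 170.97°
|L| = 80 / 77.967 ≈ 1.0261
Gain = 20 log₁₀(1.0261) ≈ 0.22 dB
∠L = 0.00° − 170.97° = -170.97°

ω = 2: 29.4 dB, -90.0°; ω = 9: 0.2 dB, -171.0°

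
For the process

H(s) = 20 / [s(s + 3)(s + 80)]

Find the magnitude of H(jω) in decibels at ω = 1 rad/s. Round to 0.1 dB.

-22.0 dB

At s = jω = j1:
pole (s+3): 3 + j1 → |·| = √(3²+1²) = √10 ≈ 3.1623, ∠ = arctan(1/3) ≈ 18.43°
pole (s+80): 80 + j1 → |·| = √(80²+1²) = √6401 ≈ 80.006, ∠ = arctan(1/80) ≈ 0.72°
pole at origin: |s| = 1, ∠ = 90.00° (in denominator)
|H| = 20 / 253 ≈ 0.079051
Gain = 20 log₁₀(0.079051) ≈ -22.04 dB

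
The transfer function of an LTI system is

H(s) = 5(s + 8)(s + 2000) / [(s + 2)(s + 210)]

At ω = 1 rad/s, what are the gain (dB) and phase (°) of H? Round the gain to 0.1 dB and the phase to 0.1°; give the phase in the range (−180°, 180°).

44.7 dB, -19.7°

At s = jω = j1:
zero (s+8): 8 + j1 → |·| = √(8²+1²) = √65 ≈ 8.0623, ∠ = arctan(1/8) ≈ 7.13°
zero (s+2000): 2000 + j1 → |·| = √(2000²+1²) = √4000001 ≈ 2000, ∠ = arctan(1/2000) ≈ 0.03°
pole (s+2): 2 + j1 → |·| = √(2²+1²) = √5 ≈ 2.2361, ∠ = arctan(1/2) ≈ 26.57°
pole (s+210): 210 + j1 → |·| = √(210²+1²) = √44101 ≈ 210, ∠ = arctan(1/210) ≈ 0.27°
|H| = 5 · 16125 / 469.58 ≈ 171.7
Gain = 20 log₁₀(171.7) ≈ 44.70 dB
∠H = 7.16° − 26.84° = -19.68°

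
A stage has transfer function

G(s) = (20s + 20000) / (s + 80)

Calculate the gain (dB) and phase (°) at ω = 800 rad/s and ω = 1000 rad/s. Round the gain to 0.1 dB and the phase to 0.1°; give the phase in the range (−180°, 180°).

Substitute s = j800:
Numerator: 20(j800) + 20000 = 20000 + j16000
Denominator: (j800) + 80 = 80 + j800
|N| = √(20000² + 16000²) ≈ 25612, ∠N ≈ 38.66°
|D| = √(80² + 800²) ≈ 803.99, ∠D ≈ 84.29°
|G| = 25612 / 803.99 ≈ 31.856
Gain = 20 log₁₀(31.856) ≈ 30.06 dB
∠G = 38.66° − 84.29° = -45.63°

Substitute s = j1000:
Numerator: 20(j1000) + 20000 = 20000 + j20000
Denominator: (j1000) + 80 = 80 + j1000
|N| = √(20000² + 20000²) ≈ 28284, ∠N ≈ 45.00°
|D| = √(80² + 1000²) ≈ 1003.2, ∠D ≈ 85.43°
|G| = 28284 / 1003.2 ≈ 28.194
Gain = 20 log₁₀(28.194) ≈ 29.00 dB
∠G = 45.00° − 85.43° = -40.43°

ω = 800: 30.1 dB, -45.6°; ω = 1000: 29.0 dB, -40.4°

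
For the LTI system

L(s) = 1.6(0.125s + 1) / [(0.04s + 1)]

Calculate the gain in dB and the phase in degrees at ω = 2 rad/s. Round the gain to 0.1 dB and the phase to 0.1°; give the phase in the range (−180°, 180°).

4.3 dB, 9.5°

At ω = 2 rad/s:
zero (1 + j2·0.125) = 1 + j0.25 → |·| ≈ 1.0308, ∠ ≈ 14.04°
pole (1 + j2·0.04) = 1 + j0.08 → |·| ≈ 1.0032, ∠ ≈ 4.57°
|L| = 1.6 · 1.0308 / (1.0032) ≈ 1.644
Gain = 20 log₁₀(1.644) ≈ 4.32 dB
∠L = (14.04°) − (4.57°) = 9.47°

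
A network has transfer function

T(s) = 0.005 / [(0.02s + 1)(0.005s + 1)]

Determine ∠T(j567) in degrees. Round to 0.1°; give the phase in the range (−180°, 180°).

At ω = 567 rad/s:
pole (1 + j567·0.02) = 1 + j11.34 → |·| ≈ 11.384, ∠ ≈ 84.96°
pole (1 + j567·0.005) = 1 + j2.835 → |·| ≈ 3.0062, ∠ ≈ 70.57°
∠T = (0°) − (84.96° + 70.57°) = -155.53°

-155.5°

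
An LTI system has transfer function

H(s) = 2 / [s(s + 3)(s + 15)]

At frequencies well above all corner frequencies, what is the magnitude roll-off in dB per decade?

-60 dB/decade

Each pole contributes −20 dB/decade at high frequency; each zero contributes +20 dB/decade.
Net: 0 zero(s) − 3 pole(s) → -60 dB/decade.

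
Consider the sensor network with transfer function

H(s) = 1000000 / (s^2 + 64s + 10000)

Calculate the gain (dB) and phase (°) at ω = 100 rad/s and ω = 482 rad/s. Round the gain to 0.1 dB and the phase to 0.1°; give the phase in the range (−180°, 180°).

ω = 100: 43.9 dB, -90.0°; ω = 482: 13.0 dB, -172.1°

At s = jω = j100:
quadratic: (j100)² + 64·j100 + 10000 = 0 + j6400 → |·| ≈ 6400, ∠ ≈ 90.00°
|H| = 1000000 / 6400 ≈ 156.25
Gain = 20 log₁₀(156.25) ≈ 43.88 dB
∠H = 0.00° − 90.00° = -90.00°

At s = jω = j482:
quadratic: (j482)² + 64·j482 + 10000 = -222324 + j30848 → |·| ≈ 2.2445e+05, ∠ ≈ 172.10°
|H| = 1000000 / 2.2445e+05 ≈ 4.4553
Gain = 20 log₁₀(4.4553) ≈ 12.98 dB
∠H = 0.00° − 172.10° = -172.10°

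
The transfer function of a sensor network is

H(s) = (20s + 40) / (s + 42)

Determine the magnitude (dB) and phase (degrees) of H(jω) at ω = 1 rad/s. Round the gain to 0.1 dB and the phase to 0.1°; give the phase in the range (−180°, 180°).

0.5 dB, 25.2°

Substitute s = j1:
Numerator: 20(j1) + 40 = 40 + j20
Denominator: (j1) + 42 = 42 + j1
|N| = √(40² + 20²) ≈ 44.721, ∠N ≈ 26.57°
|D| = √(42² + 1²) ≈ 42.012, ∠D ≈ 1.36°
|H| = 44.721 / 42.012 ≈ 1.0645
Gain = 20 log₁₀(1.0645) ≈ 0.54 dB
∠H = 26.57° − 1.36° = 25.21°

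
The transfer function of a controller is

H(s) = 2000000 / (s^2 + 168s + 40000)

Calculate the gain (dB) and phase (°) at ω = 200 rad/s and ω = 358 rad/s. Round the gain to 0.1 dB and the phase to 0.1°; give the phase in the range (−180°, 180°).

At s = jω = j200:
quadratic: (j200)² + 168·j200 + 40000 = 0 + j33600 → |·| ≈ 33600, ∠ ≈ 90.00°
|H| = 2000000 / 33600 ≈ 59.524
Gain = 20 log₁₀(59.524) ≈ 35.49 dB
∠H = 0.00° − 90.00° = -90.00°

At s = jω = j358:
quadratic: (j358)² + 168·j358 + 40000 = -88164 + j60144 → |·| ≈ 1.0672e+05, ∠ ≈ 145.70°
|H| = 2000000 / 1.0672e+05 ≈ 18.741
Gain = 20 log₁₀(18.741) ≈ 25.46 dB
∠H = 0.00° − 145.70° = -145.70°

ω = 200: 35.5 dB, -90.0°; ω = 358: 25.5 dB, -145.7°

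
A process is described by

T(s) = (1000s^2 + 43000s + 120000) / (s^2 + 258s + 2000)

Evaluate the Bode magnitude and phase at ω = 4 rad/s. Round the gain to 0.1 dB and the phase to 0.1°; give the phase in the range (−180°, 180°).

Substitute s = j4:
Numerator: 1000(j4)^2 + 43000(j4) + 120000 = 104000 + j172000
Denominator: (j4)^2 + 258(j4) + 2000 = 1984 + j1032
|N| = √(104000² + 172000²) ≈ 2.01e+05, ∠N ≈ 58.84°
|D| = √(1984² + 1032²) ≈ 2236.4, ∠D ≈ 27.48°
|T| = 2.01e+05 / 2236.4 ≈ 89.877
Gain = 20 log₁₀(89.877) ≈ 39.07 dB
∠T = 58.84° − 27.48° = 31.36°

39.1 dB, 31.4°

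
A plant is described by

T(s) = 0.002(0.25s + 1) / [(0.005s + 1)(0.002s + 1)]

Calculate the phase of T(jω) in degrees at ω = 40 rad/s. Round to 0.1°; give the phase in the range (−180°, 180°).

At ω = 40 rad/s:
zero (1 + j40·0.25) = 1 + j10 → |·| ≈ 10.05, ∠ ≈ 84.29°
pole (1 + j40·0.005) = 1 + j0.2 → |·| ≈ 1.0198, ∠ ≈ 11.31°
pole (1 + j40·0.002) = 1 + j0.08 → |·| ≈ 1.0032, ∠ ≈ 4.57°
∠T = (84.29°) − (11.31° + 4.57°) = 68.41°

68.4°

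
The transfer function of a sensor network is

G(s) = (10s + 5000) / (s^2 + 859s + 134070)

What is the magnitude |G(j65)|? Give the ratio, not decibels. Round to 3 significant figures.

Substitute s = j65:
Numerator: 10(j65) + 5000 = 5000 + j650
Denominator: (j65)^2 + 859(j65) + 134070 = 129845 + j55835
|N| = √(5000² + 650²) ≈ 5042.1, ∠N ≈ 7.41°
|D| = √(129845² + 55835²) ≈ 1.4134e+05, ∠D ≈ 23.27°
|G| = 5042.1 / 1.4134e+05 ≈ 0.035674

0.0357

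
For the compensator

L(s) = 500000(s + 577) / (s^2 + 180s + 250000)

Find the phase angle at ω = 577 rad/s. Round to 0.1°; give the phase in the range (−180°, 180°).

At s = jω = j577:
zero (s+577): 577 + j577 → |·| = √(577²+577²) = √665858 ≈ 816, ∠ = arctan(577/577) ≈ 45.00°
quadratic: (j577)² + 180·j577 + 250000 = -82929 + j103860 → |·| ≈ 1.3291e+05, ∠ ≈ 128.61°
∠L = 45.00° − 128.61° = -83.61°

-83.6°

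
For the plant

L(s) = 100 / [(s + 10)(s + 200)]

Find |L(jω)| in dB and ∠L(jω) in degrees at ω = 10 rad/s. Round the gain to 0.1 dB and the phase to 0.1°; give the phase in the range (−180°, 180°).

-29.0 dB, -47.9°

At s = jω = j10:
pole (s+10): 10 + j10 → |·| = √(10²+10²) = √200 ≈ 14.142, ∠ = arctan(10/10) ≈ 45.00°
pole (s+200): 200 + j10 → |·| = √(200²+10²) = √40100 ≈ 200.25, ∠ = arctan(10/200) ≈ 2.86°
|L| = 100 / 2831.9 ≈ 0.035312
Gain = 20 log₁₀(0.035312) ≈ -29.04 dB
∠L = 0.00° − 47.86° = -47.86°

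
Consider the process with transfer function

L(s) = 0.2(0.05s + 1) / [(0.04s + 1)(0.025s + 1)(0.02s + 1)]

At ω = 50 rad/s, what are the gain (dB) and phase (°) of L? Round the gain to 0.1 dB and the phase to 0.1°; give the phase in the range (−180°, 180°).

-19.5 dB, -91.6°

At ω = 50 rad/s:
zero (1 + j50·0.05) = 1 + j2.5 → |·| ≈ 2.6926, ∠ ≈ 68.20°
pole (1 + j50·0.04) = 1 + j2 → |·| ≈ 2.2361, ∠ ≈ 63.43°
pole (1 + j50·0.025) = 1 + j1.25 → |·| ≈ 1.6008, ∠ ≈ 51.34°
pole (1 + j50·0.02) = 1 + j1 → |·| ≈ 1.4142, ∠ ≈ 45.00°
|L| = 0.2 · 2.6926 / (2.2361 · 1.6008 · 1.4142) ≈ 0.10638
Gain = 20 log₁₀(0.10638) ≈ -19.46 dB
∠L = (68.20°) − (63.43° + 51.34° + 45.00°) = -91.57°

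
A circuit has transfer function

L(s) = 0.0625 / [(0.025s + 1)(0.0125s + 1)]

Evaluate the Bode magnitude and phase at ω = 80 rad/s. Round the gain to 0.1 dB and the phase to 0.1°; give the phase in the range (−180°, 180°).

-34.1 dB, -108.4°

At ω = 80 rad/s:
pole (1 + j80·0.025) = 1 + j2 → |·| ≈ 2.2361, ∠ ≈ 63.43°
pole (1 + j80·0.0125) = 1 + j1 → |·| ≈ 1.4142, ∠ ≈ 45.00°
|L| = 0.0625 · 1 / (2.2361 · 1.4142) ≈ 0.019764
Gain = 20 log₁₀(0.019764) ≈ -34.08 dB
∠L = (0°) − (63.43° + 45.00°) = -108.43°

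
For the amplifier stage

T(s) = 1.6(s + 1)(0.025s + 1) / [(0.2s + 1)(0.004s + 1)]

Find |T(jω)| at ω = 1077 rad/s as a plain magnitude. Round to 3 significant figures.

At ω = 1077 rad/s:
zero (1 + j1077·1) = 1 + j1077 → |·| ≈ 1077, ∠ ≈ 89.95°
zero (1 + j1077·0.025) = 1 + j26.925 → |·| ≈ 26.944, ∠ ≈ 87.87°
pole (1 + j1077·0.2) = 1 + j215.4 → |·| ≈ 215.4, ∠ ≈ 89.73°
pole (1 + j1077·0.004) = 1 + j4.308 → |·| ≈ 4.4225, ∠ ≈ 76.93°
|T| = 1.6 · 1077 · 26.944 / (215.4 · 4.4225) ≈ 48.74

48.7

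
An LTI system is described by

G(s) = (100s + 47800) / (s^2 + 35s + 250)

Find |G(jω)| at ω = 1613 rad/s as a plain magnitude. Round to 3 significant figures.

Substitute s = j1613:
Numerator: 100(j1613) + 47800 = 47800 + j161300
Denominator: (j1613)^2 + 35(j1613) + 250 = -2601519 + j56455
|N| = √(47800² + 161300²) ≈ 1.6823e+05, ∠N ≈ 73.49°
|D| = √(2601519² + 56455²) ≈ 2.6021e+06, ∠D ≈ 178.76°
|G| = 1.6823e+05 / 2.6021e+06 ≈ 0.064652

0.0647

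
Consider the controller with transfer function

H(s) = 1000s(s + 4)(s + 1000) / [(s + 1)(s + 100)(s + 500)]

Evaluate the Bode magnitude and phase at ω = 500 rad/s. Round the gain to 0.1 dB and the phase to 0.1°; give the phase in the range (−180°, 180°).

63.8 dB, -7.5°

At s = jω = j500:
zero (s+4): 4 + j500 → |·| = √(4²+500²) = √250016 ≈ 500.02, ∠ = arctan(500/4) ≈ 89.54°
zero (s+1000): 1000 + j500 → |·| = √(1000²+500²) = √1250000 ≈ 1118, ∠ = arctan(500/1000) ≈ 26.57°
zero at origin: s = j500 → |·| = 500, ∠ = 90.00°
pole (s+1): 1 + j500 → |·| = √(1²+500²) = √250001 ≈ 500, ∠ = arctan(500/1) ≈ 89.89°
pole (s+100): 100 + j500 → |·| = √(100²+500²) = √260000 ≈ 509.9, ∠ = arctan(500/100) ≈ 78.69°
pole (s+500): 500 + j500 → |·| = √(500²+500²) = √500000 ≈ 707.11, ∠ = arctan(500/500) ≈ 45.00°
|H| = 1000 · 2.7951e+08 / 1.8028e+08 ≈ 1550.4
Gain = 20 log₁₀(1550.4) ≈ 63.81 dB
∠H = 206.11° − 213.58° = -7.47°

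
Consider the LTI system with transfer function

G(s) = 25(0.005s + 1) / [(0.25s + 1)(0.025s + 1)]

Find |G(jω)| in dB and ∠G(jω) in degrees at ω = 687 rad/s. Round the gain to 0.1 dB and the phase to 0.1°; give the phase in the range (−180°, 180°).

At ω = 687 rad/s:
zero (1 + j687·0.005) = 1 + j3.435 → |·| ≈ 3.5776, ∠ ≈ 73.77°
pole (1 + j687·0.25) = 1 + j171.75 → |·| ≈ 171.75, ∠ ≈ 89.67°
pole (1 + j687·0.025) = 1 + j17.175 → |·| ≈ 17.204, ∠ ≈ 86.67°
|G| = 25 · 3.5776 / (171.75 · 17.204) ≈ 0.03027
Gain = 20 log₁₀(0.03027) ≈ -30.38 dB
∠G = (73.77°) − (89.67° + 86.67°) = -102.57°

-30.4 dB, -102.6°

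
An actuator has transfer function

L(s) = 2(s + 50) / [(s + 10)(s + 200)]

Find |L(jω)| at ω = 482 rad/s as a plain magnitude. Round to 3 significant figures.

0.00385

At s = jω = j482:
zero (s+50): 50 + j482 → |·| = √(50²+482²) = √234824 ≈ 484.59, ∠ = arctan(482/50) ≈ 84.08°
pole (s+10): 10 + j482 → |·| = √(10²+482²) = √232424 ≈ 482.1, ∠ = arctan(482/10) ≈ 88.81°
pole (s+200): 200 + j482 → |·| = √(200²+482²) = √272324 ≈ 521.85, ∠ = arctan(482/200) ≈ 67.46°
|L| = 2 · 484.59 / 2.5158e+05 ≈ 0.0038524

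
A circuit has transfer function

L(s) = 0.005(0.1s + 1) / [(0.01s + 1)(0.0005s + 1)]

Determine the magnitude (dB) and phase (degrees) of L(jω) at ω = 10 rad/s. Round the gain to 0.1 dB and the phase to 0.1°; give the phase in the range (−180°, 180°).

-43.1 dB, 39.0°

At ω = 10 rad/s:
zero (1 + j10·0.1) = 1 + j1 → |·| ≈ 1.4142, ∠ ≈ 45.00°
pole (1 + j10·0.01) = 1 + j0.1 → |·| ≈ 1.005, ∠ ≈ 5.71°
pole (1 + j10·0.0005) = 1 + j0.005 → |·| ≈ 1, ∠ ≈ 0.29°
|L| = 0.005 · 1.4142 / (1.005 · 1) ≈ 0.0070358
Gain = 20 log₁₀(0.0070358) ≈ -43.05 dB
∠L = (45.00°) − (5.71° + 0.29°) = 39.00°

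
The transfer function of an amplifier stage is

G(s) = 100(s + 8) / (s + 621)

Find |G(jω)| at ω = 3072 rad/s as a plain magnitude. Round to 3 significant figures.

98.0

At s = jω = j3072:
zero (s+8): 8 + j3072 → |·| = √(8²+3072²) = √9437248 ≈ 3072, ∠ = arctan(3072/8) ≈ 89.85°
pole (s+621): 621 + j3072 → |·| = √(621²+3072²) = √9822825 ≈ 3134.1, ∠ = arctan(3072/621) ≈ 78.57°
|G| = 100 · 3072 / 3134.1 ≈ 98.019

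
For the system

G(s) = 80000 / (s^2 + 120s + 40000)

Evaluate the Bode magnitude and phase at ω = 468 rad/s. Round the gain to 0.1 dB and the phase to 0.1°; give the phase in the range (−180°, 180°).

At s = jω = j468:
quadratic: (j468)² + 120·j468 + 40000 = -179024 + j56160 → |·| ≈ 1.8763e+05, ∠ ≈ 162.58°
|G| = 80000 / 1.8763e+05 ≈ 0.42637
Gain = 20 log₁₀(0.42637) ≈ -7.40 dB
∠G = 0.00° − 162.58° = -162.58°

-7.4 dB, -162.6°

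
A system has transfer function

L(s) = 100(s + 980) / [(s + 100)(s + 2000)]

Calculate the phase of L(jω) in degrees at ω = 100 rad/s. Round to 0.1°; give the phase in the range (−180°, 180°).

At s = jω = j100:
zero (s+980): 980 + j100 → |·| = √(980²+100²) = √970400 ≈ 985.09, ∠ = arctan(100/980) ≈ 5.83°
pole (s+100): 100 + j100 → |·| = √(100²+100²) = √20000 ≈ 141.42, ∠ = arctan(100/100) ≈ 45.00°
pole (s+2000): 2000 + j100 → |·| = √(2000²+100²) = √4010000 ≈ 2002.5, ∠ = arctan(100/2000) ≈ 2.86°
∠L = 5.83° − 47.86° = -42.03°

-42.0°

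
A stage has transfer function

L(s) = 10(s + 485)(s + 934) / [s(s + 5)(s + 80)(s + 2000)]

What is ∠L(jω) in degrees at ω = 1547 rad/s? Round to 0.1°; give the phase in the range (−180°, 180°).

-173.1°

At s = jω = j1547:
zero (s+485): 485 + j1547 → |·| = √(485²+1547²) = √2628434 ≈ 1621.2, ∠ = arctan(1547/485) ≈ 72.59°
zero (s+934): 934 + j1547 → |·| = √(934²+1547²) = √3265565 ≈ 1807.1, ∠ = arctan(1547/934) ≈ 58.88°
pole (s+5): 5 + j1547 → |·| = √(5²+1547²) = √2393234 ≈ 1547, ∠ = arctan(1547/5) ≈ 89.81°
pole (s+80): 80 + j1547 → |·| = √(80²+1547²) = √2399609 ≈ 1549.1, ∠ = arctan(1547/80) ≈ 87.04°
pole (s+2000): 2000 + j1547 → |·| = √(2000²+1547²) = √6393209 ≈ 2528.5, ∠ = arctan(1547/2000) ≈ 37.72°
pole at origin: |s| = 1547, ∠ = 90.00° (in denominator)
∠L = 131.47° − 304.57° = -173.10°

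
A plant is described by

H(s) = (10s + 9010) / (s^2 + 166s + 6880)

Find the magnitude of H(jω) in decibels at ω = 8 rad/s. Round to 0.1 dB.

Substitute s = j8:
Numerator: 10(j8) + 9010 = 9010 + j80
Denominator: (j8)^2 + 166(j8) + 6880 = 6816 + j1328
|N| = √(9010² + 80²) ≈ 9010.4, ∠N ≈ 0.51°
|D| = √(6816² + 1328²) ≈ 6944.2, ∠D ≈ 11.03°
|H| = 9010.4 / 6944.2 ≈ 1.2975
Gain = 20 log₁₀(1.2975) ≈ 2.26 dB

2.3 dB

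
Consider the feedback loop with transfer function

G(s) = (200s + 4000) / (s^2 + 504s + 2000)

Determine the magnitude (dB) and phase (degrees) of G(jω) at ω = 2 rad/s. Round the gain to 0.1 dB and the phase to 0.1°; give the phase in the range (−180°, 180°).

5.1 dB, -21.1°

Substitute s = j2:
Numerator: 200(j2) + 4000 = 4000 + j400
Denominator: (j2)^2 + 504(j2) + 2000 = 1996 + j1008
|N| = √(4000² + 400²) ≈ 4020, ∠N ≈ 5.71°
|D| = √(1996² + 1008²) ≈ 2236.1, ∠D ≈ 26.79°
|G| = 4020 / 2236.1 ≈ 1.7978
Gain = 20 log₁₀(1.7978) ≈ 5.09 dB
∠G = 5.71° − 26.79° = -21.08°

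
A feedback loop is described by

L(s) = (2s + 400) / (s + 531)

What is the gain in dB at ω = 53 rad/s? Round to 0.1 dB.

-2.2 dB

Substitute s = j53:
Numerator: 2(j53) + 400 = 400 + j106
Denominator: (j53) + 531 = 531 + j53
|N| = √(400² + 106²) ≈ 413.81, ∠N ≈ 14.84°
|D| = √(531² + 53²) ≈ 533.64, ∠D ≈ 5.70°
|L| = 413.81 / 533.64 ≈ 0.77545
Gain = 20 log₁₀(0.77545) ≈ -2.21 dB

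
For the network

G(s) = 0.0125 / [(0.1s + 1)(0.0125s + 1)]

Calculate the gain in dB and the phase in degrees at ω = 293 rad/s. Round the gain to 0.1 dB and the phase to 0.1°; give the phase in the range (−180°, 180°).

At ω = 293 rad/s:
pole (1 + j293·0.1) = 1 + j29.3 → |·| ≈ 29.317, ∠ ≈ 88.05°
pole (1 + j293·0.0125) = 1 + j3.6625 → |·| ≈ 3.7966, ∠ ≈ 74.73°
|G| = 0.0125 · 1 / (29.317 · 3.7966) ≈ 0.0001123
Gain = 20 log₁₀(0.0001123) ≈ -78.99 dB
∠G = (0°) − (88.05° + 74.73°) = -162.78°

-79.0 dB, -162.8°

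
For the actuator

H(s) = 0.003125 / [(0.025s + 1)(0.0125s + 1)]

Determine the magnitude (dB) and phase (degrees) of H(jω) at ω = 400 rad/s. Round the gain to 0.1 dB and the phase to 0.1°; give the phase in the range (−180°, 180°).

-84.3 dB, -163.0°

At ω = 400 rad/s:
pole (1 + j400·0.025) = 1 + j10 → |·| ≈ 10.05, ∠ ≈ 84.29°
pole (1 + j400·0.0125) = 1 + j5 → |·| ≈ 5.099, ∠ ≈ 78.69°
|H| = 0.003125 · 1 / (10.05 · 5.099) ≈ 6.0982e-05
Gain = 20 log₁₀(6.0982e-05) ≈ -84.30 dB
∠H = (0°) − (84.29° + 78.69°) = -162.98°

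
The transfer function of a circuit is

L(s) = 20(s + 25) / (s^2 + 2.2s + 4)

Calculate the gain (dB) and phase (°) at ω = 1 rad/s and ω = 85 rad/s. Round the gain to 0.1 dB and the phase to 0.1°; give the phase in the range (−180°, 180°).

At s = jω = j1:
zero (s+25): 25 + j1 → |·| = √(25²+1²) = √626 ≈ 25.02, ∠ = arctan(1/25) ≈ 2.29°
quadratic: (j1)² + 2.2·j1 + 4 = 3 + j2.2 → |·| ≈ 3.7202, ∠ ≈ 36.25°
|L| = 20 · 25.02 / 3.7202 ≈ 134.51
Gain = 20 log₁₀(134.51) ≈ 42.58 dB
∠L = 2.29° − 36.25° = -33.96°

At s = jω = j85:
zero (s+25): 25 + j85 → |·| = √(25²+85²) = √7850 ≈ 88.6, ∠ = arctan(85/25) ≈ 73.61°
quadratic: (j85)² + 2.2·j85 + 4 = -7221 + j187 → |·| ≈ 7223.4, ∠ ≈ 178.52°
|L| = 20 · 88.6 / 7223.4 ≈ 0.24531
Gain = 20 log₁₀(0.24531) ≈ -12.21 dB
∠L = 73.61° − 178.52° = -104.91°

ω = 1: 42.6 dB, -34.0°; ω = 85: -12.2 dB, -104.9°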